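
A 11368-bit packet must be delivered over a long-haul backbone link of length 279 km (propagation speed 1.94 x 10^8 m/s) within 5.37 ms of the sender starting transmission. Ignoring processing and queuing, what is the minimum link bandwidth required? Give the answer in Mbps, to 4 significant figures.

Propagation delay = 279000 / 194000000 = 1.43814 ms.
Transmission budget = 5.37 − 1.43814 = 3.93186 ms.
R ≥ L / t_tx = 11368 bits / 0.00393186 s = 2.891 Mbps.

2.891 Mbps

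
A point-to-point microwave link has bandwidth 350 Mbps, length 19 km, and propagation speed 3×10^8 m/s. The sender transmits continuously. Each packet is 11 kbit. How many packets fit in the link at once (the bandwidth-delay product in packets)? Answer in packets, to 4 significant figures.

Propagation delay = 19000 / 300000000 = 6.33333e-05 s.
BDP = R × t_prop = 350000000 × 6.33333e-05 = 22166.7 bits.
In packets of 11000 bits: 2.015 packets.

2.015 packets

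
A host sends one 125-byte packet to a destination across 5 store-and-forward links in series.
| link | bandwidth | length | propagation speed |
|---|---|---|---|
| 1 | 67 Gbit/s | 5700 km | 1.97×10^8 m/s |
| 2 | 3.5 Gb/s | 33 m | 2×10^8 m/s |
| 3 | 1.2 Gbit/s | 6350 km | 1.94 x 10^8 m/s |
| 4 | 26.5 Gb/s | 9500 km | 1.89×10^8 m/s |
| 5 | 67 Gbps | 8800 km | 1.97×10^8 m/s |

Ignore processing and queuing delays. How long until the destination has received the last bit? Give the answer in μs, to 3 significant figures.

157000 μs

L = 125 × 8 = 1000 bits.
Transmission delays (L/R per hop): 0.0149254, 0.285714, 0.833333, 0.0377358, 0.0149254 μs; sum = 1.18663 μs.
Propagation delays (d/s per hop): 28934, 0.165, 32732, 50264.6, 44670.1 μs; sum = 156601 μs.
End-to-end = 157000 μs.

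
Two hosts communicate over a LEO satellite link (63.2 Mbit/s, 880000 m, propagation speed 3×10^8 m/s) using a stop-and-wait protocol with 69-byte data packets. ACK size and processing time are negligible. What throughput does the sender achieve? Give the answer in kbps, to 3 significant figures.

t_tx = L/R = 552/63200000 = 8.73418e-06 s.
t_prop = 880000/300000000 = 0.00293333 s; RTT = 0.00586667 s.
Cycle = t_tx + RTT = 0.0058754 s.
Throughput = L / cycle = 552 / 0.0058754 = 94.0 kbps.

94.0 kbps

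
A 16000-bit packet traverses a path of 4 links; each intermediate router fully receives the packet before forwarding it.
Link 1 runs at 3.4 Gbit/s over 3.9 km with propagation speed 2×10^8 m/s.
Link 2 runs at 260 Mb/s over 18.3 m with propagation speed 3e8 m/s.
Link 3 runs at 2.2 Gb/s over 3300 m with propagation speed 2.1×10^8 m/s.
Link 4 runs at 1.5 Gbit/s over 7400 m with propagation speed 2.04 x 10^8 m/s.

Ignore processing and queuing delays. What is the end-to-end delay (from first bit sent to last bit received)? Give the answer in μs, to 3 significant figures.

156 μs

Transmission delays (L/R per hop): 4.70588, 61.5385, 7.27273, 10.6667 μs; sum = 84.1837 μs.
Propagation delays (d/s per hop): 19.5, 0.061, 15.7143, 36.2745 μs; sum = 71.5498 μs.
End-to-end = 156 μs.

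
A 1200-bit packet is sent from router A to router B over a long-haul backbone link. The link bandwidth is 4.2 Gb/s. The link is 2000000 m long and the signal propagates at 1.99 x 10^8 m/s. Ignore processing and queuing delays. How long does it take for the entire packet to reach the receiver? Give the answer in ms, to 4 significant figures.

Transmission delay = L/R = 1200 / 4200000000 = 0.000285714 ms.
Propagation delay = d/s = 2000000 m / 199000000 m/s = 10.0503 ms.
Total = 10.05 ms.

10.05 ms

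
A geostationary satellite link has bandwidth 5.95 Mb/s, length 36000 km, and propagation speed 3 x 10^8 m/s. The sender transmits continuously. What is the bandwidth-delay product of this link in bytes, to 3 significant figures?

Propagation delay = 36000000 / 300000000 = 0.12 s.
BDP = R × t_prop = 5950000 × 0.12 = 714000 bits.
In bytes: 714000/8 = 89300 bytes.

89300 bytes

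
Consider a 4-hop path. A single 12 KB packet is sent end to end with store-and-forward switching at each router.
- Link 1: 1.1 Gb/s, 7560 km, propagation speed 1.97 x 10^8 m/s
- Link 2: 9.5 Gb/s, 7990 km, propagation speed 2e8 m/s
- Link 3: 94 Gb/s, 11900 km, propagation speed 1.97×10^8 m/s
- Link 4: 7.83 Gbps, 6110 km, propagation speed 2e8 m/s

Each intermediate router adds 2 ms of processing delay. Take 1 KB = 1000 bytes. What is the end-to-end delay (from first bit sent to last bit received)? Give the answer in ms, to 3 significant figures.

L = 96000 bits.
Transmission delays (L/R per hop): 0.0872727, 0.0101053, 0.00102128, 0.0122605 ms; sum = 0.11066 ms.
Propagation delays (d/s per hop): 38.3756, 39.95, 60.4061, 30.55 ms; sum = 169.282 ms.
Processing at 3 router(s): 3 × 2 ms = 6 ms.
End-to-end = 175 ms.

175 ms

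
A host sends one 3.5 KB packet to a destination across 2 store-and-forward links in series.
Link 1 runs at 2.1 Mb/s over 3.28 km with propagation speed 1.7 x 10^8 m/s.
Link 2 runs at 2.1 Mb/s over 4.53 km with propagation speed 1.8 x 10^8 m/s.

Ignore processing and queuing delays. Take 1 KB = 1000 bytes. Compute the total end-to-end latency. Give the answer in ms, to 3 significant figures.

L = 28000 bits.
Transmission delay per hop = L/R = 28000/2100000 = 13.3333 ms; 2 hops → 26.6667 ms.
Propagation delays (d/s per hop): 0.0192941, 0.0251667 ms; sum = 0.0444608 ms.
End-to-end = 26.7 ms.

26.7 ms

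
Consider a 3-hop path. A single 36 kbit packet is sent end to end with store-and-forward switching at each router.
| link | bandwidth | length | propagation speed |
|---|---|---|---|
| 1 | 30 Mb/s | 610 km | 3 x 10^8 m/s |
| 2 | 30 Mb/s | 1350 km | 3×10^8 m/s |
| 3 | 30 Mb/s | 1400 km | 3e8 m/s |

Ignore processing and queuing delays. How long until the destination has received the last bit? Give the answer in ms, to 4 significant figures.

14.80 ms

L = 36000 bits.
Transmission delay per hop = L/R = 36000/30000000 = 1.2 ms; 3 hops → 3.6 ms.
Propagation delays (d/s per hop): 2.03333, 4.5, 4.66667 ms; sum = 11.2 ms.
End-to-end = 14.80 ms.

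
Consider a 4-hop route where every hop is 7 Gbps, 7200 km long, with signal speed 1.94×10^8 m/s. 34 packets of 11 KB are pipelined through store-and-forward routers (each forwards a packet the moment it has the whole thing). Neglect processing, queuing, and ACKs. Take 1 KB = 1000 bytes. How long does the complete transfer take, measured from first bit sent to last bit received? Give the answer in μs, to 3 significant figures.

149000 μs

Per-hop transmission t_tx = L/R = 88000/7000000000 = 12.5714 μs.
Per-hop propagation t_prop = 7200000/194000000 = 37113.4 μs.
Pipeline fill: first packet needs 4·t_tx to clear all hops; remaining 33 packets each add one t_tx.
Total = (4+34-1)·t_tx + 4·t_prop = 37·12.5714 + 4·37113.4 = 149000 μs.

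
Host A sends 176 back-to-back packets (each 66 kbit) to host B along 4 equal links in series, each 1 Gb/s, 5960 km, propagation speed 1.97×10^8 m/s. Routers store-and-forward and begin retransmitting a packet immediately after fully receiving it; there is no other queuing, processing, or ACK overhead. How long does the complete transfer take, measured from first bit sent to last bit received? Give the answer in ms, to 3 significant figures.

133 ms

Per-hop transmission t_tx = L/R = 66000/1000000000 = 0.066 ms.
Per-hop propagation t_prop = 5960000/197000000 = 30.2538 ms.
Pipeline fill: first packet needs 4·t_tx to clear all hops; remaining 175 packets each add one t_tx.
Total = (4+176-1)·t_tx + 4·t_prop = 179·0.066 + 4·30.2538 = 133 ms.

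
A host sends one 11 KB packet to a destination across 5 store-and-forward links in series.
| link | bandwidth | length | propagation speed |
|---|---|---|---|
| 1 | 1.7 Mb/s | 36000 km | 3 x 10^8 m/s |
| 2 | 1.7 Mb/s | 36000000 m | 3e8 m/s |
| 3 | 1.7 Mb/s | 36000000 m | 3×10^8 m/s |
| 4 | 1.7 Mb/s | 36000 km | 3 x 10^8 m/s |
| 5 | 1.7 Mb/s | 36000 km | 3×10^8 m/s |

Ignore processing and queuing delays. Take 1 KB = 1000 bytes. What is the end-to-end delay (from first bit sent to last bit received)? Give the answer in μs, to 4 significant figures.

L = 88000 bits.
Transmission delay per hop = L/R = 88000/1700000 = 51764.7 μs; 5 hops → 258824 μs.
Propagation delays (d/s per hop): 120000, 120000, 120000, 120000, 120000 μs; sum = 600000 μs.
End-to-end = 858800 μs.

858800 μs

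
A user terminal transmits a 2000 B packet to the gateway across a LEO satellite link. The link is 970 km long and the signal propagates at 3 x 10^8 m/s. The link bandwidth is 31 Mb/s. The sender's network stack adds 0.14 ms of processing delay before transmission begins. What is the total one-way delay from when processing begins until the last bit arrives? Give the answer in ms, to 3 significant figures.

3.89 ms

L = 2000 × 8 = 16000 bits.
Transmission delay = L/R = 16000 / 31000000 = 0.516129 ms.
Propagation delay = d/s = 970000 m / 300000000 m/s = 3.23333 ms.
Plus processing delay 0.14 ms = 0.14 ms.
Total = 3.89 ms.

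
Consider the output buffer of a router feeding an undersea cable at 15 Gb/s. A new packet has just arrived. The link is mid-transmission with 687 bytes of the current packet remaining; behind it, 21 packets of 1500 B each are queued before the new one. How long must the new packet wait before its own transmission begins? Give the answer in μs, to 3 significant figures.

Each queued packet: L/R = 12000/15000000000 = 0.8 μs.
21 queued → 16.8 μs.
Plus remaining 5496 bits of current packet: 0.3664 μs.
Queuing delay = 17.2 μs.

17.2 μs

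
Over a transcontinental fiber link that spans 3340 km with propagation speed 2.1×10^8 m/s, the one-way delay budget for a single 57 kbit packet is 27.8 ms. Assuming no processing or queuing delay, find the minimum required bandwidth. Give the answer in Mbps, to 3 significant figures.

Propagation delay = 3340000 / 210000000 = 15.9048 ms.
Transmission budget = 27.8 − 15.9048 = 11.8952 ms.
R ≥ L / t_tx = 57000 bits / 0.0118952 s = 4.79 Mbps.

4.79 Mbps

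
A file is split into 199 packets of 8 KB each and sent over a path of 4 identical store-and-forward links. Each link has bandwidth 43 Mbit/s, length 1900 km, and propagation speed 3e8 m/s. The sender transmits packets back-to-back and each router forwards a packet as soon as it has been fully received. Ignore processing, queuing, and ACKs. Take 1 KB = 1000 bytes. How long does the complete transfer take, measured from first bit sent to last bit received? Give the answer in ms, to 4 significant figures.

Per-hop transmission t_tx = L/R = 64000/43000000 = 1.48837 ms.
Per-hop propagation t_prop = 1900000/300000000 = 6.33333 ms.
Pipeline fill: first packet needs 4·t_tx to clear all hops; remaining 198 packets each add one t_tx.
Total = (4+199-1)·t_tx + 4·t_prop = 202·1.48837 + 4·6.33333 = 326.0 ms.

326.0 ms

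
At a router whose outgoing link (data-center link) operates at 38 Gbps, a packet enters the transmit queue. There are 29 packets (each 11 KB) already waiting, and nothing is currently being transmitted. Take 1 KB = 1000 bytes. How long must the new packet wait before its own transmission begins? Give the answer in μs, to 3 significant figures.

67.2 μs

Each queued packet: L/R = 88000/38000000000 = 2.31579 μs.
29 queued → 67.1579 μs.
Queuing delay = 67.2 μs.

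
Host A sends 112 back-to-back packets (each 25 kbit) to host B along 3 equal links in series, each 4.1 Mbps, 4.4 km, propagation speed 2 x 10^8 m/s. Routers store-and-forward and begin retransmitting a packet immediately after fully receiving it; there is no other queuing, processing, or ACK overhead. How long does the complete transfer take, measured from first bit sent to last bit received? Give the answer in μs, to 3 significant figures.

695000 μs

Per-hop transmission t_tx = L/R = 25000/4.1e+06 = 6097.56 μs.
Per-hop propagation t_prop = 4400/200000000 = 22 μs.
Pipeline fill: first packet needs 3·t_tx to clear all hops; remaining 111 packets each add one t_tx.
Total = (3+112-1)·t_tx + 3·t_prop = 114·6097.56 + 3·22 = 695000 μs.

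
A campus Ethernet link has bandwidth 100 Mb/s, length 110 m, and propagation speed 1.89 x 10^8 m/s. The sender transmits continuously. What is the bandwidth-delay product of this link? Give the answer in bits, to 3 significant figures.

Propagation delay = 110 / 189000000 = 5.82011e-07 s.
BDP = R × t_prop = 100000000 × 5.82011e-07 = 58.2011 bits.

58.2 bits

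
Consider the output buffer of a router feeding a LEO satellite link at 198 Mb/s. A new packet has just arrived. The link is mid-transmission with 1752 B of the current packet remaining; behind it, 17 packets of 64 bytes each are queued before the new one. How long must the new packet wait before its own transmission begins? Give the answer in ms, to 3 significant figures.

Each queued packet: L/R = 512/198000000 = 0.00258586 ms.
17 queued → 0.0439596 ms.
Plus remaining 14016 bits of current packet: 0.0707879 ms.
Queuing delay = 0.115 ms.

0.115 ms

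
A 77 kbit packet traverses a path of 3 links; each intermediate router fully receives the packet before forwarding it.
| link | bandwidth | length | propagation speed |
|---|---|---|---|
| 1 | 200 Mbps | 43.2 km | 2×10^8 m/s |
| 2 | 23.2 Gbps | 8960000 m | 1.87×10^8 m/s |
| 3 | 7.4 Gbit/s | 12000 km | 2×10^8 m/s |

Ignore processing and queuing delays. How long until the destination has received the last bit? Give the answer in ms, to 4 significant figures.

108.5 ms

L = 77000 bits.
Transmission delays (L/R per hop): 0.385, 0.00331897, 0.0104054 ms; sum = 0.398724 ms.
Propagation delays (d/s per hop): 0.216, 47.9144, 60 ms; sum = 108.13 ms.
End-to-end = 108.5 ms.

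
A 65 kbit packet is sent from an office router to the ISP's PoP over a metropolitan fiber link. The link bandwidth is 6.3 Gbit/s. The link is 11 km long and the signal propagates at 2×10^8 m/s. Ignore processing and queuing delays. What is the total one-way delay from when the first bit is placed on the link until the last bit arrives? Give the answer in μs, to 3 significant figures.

L = 65000 bits.
Transmission delay = L/R = 65000 / 6300000000 = 10.3175 μs.
Propagation delay = d/s = 11000 m / 200000000 m/s = 55 μs.
Total = 65.3 μs.

65.3 μs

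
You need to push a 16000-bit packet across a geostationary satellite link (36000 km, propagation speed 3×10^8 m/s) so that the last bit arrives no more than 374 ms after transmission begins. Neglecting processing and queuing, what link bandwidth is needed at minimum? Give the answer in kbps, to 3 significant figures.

63.0 kbps

Propagation delay = 36000000 / 300000000 = 120 ms.
Transmission budget = 374 − 120 = 254 ms.
R ≥ L / t_tx = 16000 bits / 0.254 s = 63.0 kbps.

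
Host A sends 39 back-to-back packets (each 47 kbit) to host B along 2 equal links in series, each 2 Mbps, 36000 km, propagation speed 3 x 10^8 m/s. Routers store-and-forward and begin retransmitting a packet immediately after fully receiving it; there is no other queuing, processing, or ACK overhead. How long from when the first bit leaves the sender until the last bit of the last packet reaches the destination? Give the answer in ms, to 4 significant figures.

Per-hop transmission t_tx = L/R = 47000/2000000 = 23.5 ms.
Per-hop propagation t_prop = 36000000/300000000 = 120 ms.
Pipeline fill: first packet needs 2·t_tx to clear all hops; remaining 38 packets each add one t_tx.
Total = (2+39-1)·t_tx + 2·t_prop = 40·23.5 + 2·120 = 1180 ms.

1180 ms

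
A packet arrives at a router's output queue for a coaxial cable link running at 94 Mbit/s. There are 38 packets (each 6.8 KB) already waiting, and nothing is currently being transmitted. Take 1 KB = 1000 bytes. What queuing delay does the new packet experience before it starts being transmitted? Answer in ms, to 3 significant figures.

Each queued packet: L/R = 54400/94000000 = 0.578723 ms.
38 queued → 21.9915 ms.
Queuing delay = 22.0 ms.

22.0 ms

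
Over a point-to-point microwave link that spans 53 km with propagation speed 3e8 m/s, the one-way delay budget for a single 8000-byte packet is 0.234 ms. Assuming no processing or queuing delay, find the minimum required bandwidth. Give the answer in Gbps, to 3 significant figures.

L = 64000 bits.
Propagation delay = 53000 / 300000000 = 0.176667 ms.
Transmission budget = 0.234 − 0.176667 = 0.0573333 ms.
R ≥ L / t_tx = 64000 bits / 5.73333e-05 s = 1.12 Gbps.

1.12 Gbps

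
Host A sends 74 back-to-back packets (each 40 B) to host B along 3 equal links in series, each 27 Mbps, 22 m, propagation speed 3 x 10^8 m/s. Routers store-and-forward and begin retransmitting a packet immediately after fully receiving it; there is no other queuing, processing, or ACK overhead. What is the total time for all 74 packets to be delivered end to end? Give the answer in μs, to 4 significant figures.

Per-hop transmission t_tx = L/R = 320/27000000 = 11.8519 μs.
Per-hop propagation t_prop = 22/300000000 = 0.0733333 μs.
Pipeline fill: first packet needs 3·t_tx to clear all hops; remaining 73 packets each add one t_tx.
Total = (3+74-1)·t_tx + 3·t_prop = 76·11.8519 + 3·0.0733333 = 901.0 μs.

901.0 μs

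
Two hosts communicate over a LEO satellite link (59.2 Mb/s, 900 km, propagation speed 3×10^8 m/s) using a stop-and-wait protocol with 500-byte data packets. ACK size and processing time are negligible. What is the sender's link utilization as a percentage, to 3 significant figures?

1.11 %

t_tx = L/R = 4000/59200000 = 6.75676e-05 s.
t_prop = 900000/300000000 = 0.003 s; RTT = 0.006 s.
Cycle = t_tx + RTT = 0.00606757 s.
Utilization = t_tx / cycle = 6.75676e-05/0.00606757 = 1.11 %.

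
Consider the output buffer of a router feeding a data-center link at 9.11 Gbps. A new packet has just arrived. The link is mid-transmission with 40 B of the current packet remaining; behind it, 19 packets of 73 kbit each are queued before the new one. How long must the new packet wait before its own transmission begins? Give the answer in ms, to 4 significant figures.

Each queued packet: L/R = 73000/9110000000 = 0.00801317 ms.
19 queued → 0.15225 ms.
Plus remaining 320 bits of current packet: 3.51262e-05 ms.
Queuing delay = 0.1523 ms.

0.1523 ms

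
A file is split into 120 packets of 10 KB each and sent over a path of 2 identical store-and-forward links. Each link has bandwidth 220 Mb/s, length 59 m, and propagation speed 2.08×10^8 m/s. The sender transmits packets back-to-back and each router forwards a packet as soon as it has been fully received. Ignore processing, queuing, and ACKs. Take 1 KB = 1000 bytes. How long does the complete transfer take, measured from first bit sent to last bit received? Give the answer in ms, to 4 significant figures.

44.00 ms

Per-hop transmission t_tx = L/R = 80000/220000000 = 0.363636 ms.
Per-hop propagation t_prop = 59/208000000 = 0.000283654 ms.
Pipeline fill: first packet needs 2·t_tx to clear all hops; remaining 119 packets each add one t_tx.
Total = (2+120-1)·t_tx + 2·t_prop = 121·0.363636 + 2·0.000283654 = 44.00 ms.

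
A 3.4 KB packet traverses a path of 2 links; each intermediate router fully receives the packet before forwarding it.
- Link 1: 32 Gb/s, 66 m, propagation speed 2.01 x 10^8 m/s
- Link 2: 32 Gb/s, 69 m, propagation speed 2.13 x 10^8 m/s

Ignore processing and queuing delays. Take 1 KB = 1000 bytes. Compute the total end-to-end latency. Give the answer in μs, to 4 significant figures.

L = 27200 bits.
Transmission delay per hop = L/R = 27200/32000000000 = 0.85 μs; 2 hops → 1.7 μs.
Propagation delays (d/s per hop): 0.328358, 0.323944 μs; sum = 0.652302 μs.
End-to-end = 2.352 μs.

2.352 μs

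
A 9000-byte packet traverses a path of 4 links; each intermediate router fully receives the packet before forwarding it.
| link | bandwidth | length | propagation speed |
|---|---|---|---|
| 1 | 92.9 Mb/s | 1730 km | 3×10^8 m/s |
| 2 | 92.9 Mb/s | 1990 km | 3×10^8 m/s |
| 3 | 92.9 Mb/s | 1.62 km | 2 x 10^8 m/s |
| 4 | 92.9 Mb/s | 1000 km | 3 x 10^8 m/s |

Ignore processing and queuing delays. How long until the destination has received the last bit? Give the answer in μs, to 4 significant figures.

L = 9000 × 8 = 72000 bits.
Transmission delay per hop = L/R = 72000/92900000 = 775.027 μs; 4 hops → 3100.11 μs.
Propagation delays (d/s per hop): 5766.67, 6633.33, 8.1, 3333.33 μs; sum = 15741.4 μs.
End-to-end = 18840 μs.

18840 μs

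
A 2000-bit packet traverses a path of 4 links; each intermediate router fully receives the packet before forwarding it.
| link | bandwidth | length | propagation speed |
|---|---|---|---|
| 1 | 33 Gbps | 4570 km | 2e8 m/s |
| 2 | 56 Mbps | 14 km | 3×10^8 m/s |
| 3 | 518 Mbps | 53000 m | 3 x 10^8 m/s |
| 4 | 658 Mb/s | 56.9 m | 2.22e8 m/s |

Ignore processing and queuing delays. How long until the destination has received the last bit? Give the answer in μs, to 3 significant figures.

23100 μs

Transmission delays (L/R per hop): 0.0606061, 35.7143, 3.861, 3.03951 μs; sum = 42.6754 μs.
Propagation delays (d/s per hop): 22850, 46.6667, 176.667, 0.256306 μs; sum = 23073.6 μs.
End-to-end = 23100 μs.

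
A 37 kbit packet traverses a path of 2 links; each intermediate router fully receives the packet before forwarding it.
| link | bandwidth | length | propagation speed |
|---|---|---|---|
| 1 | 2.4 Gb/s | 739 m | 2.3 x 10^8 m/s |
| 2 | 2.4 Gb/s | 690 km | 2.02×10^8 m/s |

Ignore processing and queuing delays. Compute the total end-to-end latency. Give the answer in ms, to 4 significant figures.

3.450 ms

L = 37000 bits.
Transmission delay per hop = L/R = 37000/2400000000 = 0.0154167 ms; 2 hops → 0.0308333 ms.
Propagation delays (d/s per hop): 0.00321304, 3.41584 ms; sum = 3.41905 ms.
End-to-end = 3.450 ms.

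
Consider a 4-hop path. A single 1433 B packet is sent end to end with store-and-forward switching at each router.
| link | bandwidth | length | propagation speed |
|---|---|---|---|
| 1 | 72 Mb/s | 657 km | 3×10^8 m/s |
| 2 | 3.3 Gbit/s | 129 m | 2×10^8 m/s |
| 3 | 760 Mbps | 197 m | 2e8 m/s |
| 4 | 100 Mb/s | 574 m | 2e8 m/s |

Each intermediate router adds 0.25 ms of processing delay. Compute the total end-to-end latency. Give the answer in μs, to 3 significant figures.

L = 1433 × 8 = 11464 bits.
Transmission delays (L/R per hop): 159.222, 3.47394, 15.0842, 114.64 μs; sum = 292.42 μs.
Propagation delays (d/s per hop): 2190, 0.645, 0.985, 2.87 μs; sum = 2194.5 μs.
Processing at 3 router(s): 3 × 0.25 ms = 750 μs.
End-to-end = 3240 μs.

3240 μs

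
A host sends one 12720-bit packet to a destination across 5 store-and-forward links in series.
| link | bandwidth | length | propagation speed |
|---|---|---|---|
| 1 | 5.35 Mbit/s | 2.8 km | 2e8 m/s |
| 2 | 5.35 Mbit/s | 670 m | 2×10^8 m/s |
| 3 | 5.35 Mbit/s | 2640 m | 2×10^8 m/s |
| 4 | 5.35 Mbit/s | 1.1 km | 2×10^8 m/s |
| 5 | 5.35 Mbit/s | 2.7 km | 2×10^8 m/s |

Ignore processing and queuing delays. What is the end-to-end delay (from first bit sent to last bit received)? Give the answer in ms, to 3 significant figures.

Transmission delay per hop = L/R = 12720/5350000 = 2.37757 ms; 5 hops → 11.8879 ms.
Propagation delays (d/s per hop): 0.014, 0.00335, 0.0132, 0.0055, 0.0135 ms; sum = 0.04955 ms.
End-to-end = 11.9 ms.

11.9 ms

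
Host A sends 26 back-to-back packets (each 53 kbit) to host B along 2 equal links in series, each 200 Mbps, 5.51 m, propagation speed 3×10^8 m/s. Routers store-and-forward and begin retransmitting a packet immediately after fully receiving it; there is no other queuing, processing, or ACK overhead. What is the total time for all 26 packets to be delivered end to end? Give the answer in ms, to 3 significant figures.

Per-hop transmission t_tx = L/R = 53000/200000000 = 0.265 ms.
Per-hop propagation t_prop = 5.51/300000000 = 1.83667e-05 ms.
Pipeline fill: first packet needs 2·t_tx to clear all hops; remaining 25 packets each add one t_tx.
Total = (2+26-1)·t_tx + 2·t_prop = 27·0.265 + 2·1.83667e-05 = 7.16 ms.

7.16 ms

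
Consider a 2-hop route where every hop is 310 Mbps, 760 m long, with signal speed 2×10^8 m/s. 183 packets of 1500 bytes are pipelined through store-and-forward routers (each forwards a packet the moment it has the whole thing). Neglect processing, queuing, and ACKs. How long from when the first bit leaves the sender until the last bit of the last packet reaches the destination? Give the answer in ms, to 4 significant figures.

7.130 ms

Per-hop transmission t_tx = L/R = 12000/310000000 = 0.0387097 ms.
Per-hop propagation t_prop = 760/200000000 = 0.0038 ms.
Pipeline fill: first packet needs 2·t_tx to clear all hops; remaining 182 packets each add one t_tx.
Total = (2+183-1)·t_tx + 2·t_prop = 184·0.0387097 + 2·0.0038 = 7.130 ms.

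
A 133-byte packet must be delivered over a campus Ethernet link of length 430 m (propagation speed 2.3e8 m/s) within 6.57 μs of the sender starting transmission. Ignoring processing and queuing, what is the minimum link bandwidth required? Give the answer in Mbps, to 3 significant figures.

226 Mbps

L = 1064 bits.
Propagation delay = 430 / 2.3e+08 = 1.86957 μs.
Transmission budget = 6.57 − 1.86957 = 4.70043 μs.
R ≥ L / t_tx = 1064 bits / 4.70043e-06 s = 226 Mbps.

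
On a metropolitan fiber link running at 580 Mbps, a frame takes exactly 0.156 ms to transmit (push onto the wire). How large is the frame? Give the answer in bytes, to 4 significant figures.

11310 bytes

L = R × t_tx = 580000000 b/s × 0.000156 s = 90480 bits.
In bytes: 90480 / 8 = 11310 bytes.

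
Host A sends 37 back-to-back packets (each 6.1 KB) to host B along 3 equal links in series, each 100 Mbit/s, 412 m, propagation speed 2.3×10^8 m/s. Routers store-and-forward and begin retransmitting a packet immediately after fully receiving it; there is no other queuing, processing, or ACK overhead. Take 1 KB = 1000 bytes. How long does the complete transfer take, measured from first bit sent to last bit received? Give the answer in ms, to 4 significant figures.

Per-hop transmission t_tx = L/R = 48800/100000000 = 0.488 ms.
Per-hop propagation t_prop = 412/2.3e+08 = 0.0017913 ms.
Pipeline fill: first packet needs 3·t_tx to clear all hops; remaining 36 packets each add one t_tx.
Total = (3+37-1)·t_tx + 3·t_prop = 39·0.488 + 3·0.0017913 = 19.04 ms.

19.04 ms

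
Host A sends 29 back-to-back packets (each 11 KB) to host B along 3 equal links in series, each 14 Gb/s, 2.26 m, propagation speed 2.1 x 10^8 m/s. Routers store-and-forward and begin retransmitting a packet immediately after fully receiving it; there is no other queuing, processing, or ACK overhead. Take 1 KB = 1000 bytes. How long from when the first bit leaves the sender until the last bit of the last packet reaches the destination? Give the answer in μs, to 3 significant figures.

195 μs

Per-hop transmission t_tx = L/R = 88000/14000000000 = 6.28571 μs.
Per-hop propagation t_prop = 2.26/210000000 = 0.0107619 μs.
Pipeline fill: first packet needs 3·t_tx to clear all hops; remaining 28 packets each add one t_tx.
Total = (3+29-1)·t_tx + 3·t_prop = 31·6.28571 + 3·0.0107619 = 195 μs.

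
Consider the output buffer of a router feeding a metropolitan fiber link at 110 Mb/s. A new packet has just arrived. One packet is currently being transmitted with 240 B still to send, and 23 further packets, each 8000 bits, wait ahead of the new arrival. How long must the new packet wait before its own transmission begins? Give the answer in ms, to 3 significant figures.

Each queued packet: L/R = 8000/110000000 = 0.0727273 ms.
23 queued → 1.67273 ms.
Plus remaining 1920 bits of current packet: 0.0174545 ms.
Queuing delay = 1.69 ms.

1.69 ms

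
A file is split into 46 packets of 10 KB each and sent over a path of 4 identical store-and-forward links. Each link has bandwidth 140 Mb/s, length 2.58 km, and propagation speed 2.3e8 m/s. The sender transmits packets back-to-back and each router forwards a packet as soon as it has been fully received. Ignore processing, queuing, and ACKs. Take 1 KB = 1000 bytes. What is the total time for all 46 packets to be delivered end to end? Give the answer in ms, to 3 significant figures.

Per-hop transmission t_tx = L/R = 80000/140000000 = 0.571429 ms.
Per-hop propagation t_prop = 2580/2.3e+08 = 0.0112174 ms.
Pipeline fill: first packet needs 4·t_tx to clear all hops; remaining 45 packets each add one t_tx.
Total = (4+46-1)·t_tx + 4·t_prop = 49·0.571429 + 4·0.0112174 = 28.0 ms.

28.0 ms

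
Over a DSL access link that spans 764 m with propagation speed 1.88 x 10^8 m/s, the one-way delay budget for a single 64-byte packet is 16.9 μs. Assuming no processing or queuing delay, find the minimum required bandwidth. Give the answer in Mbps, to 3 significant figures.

39.9 Mbps

L = 512 bits.
Propagation delay = 764 / 188000000 = 4.06383 μs.
Transmission budget = 16.9 − 4.06383 = 12.8362 μs.
R ≥ L / t_tx = 512 bits / 1.28362e-05 s = 39.9 Mbps.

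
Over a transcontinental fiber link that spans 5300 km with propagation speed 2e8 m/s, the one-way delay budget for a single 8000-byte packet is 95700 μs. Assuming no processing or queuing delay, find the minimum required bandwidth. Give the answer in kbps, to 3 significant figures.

925 kbps

L = 64000 bits.
Propagation delay = 5300000 / 200000000 = 26500 μs.
Transmission budget = 95700 − 26500 = 69200 μs.
R ≥ L / t_tx = 64000 bits / 0.0692 s = 925 kbps.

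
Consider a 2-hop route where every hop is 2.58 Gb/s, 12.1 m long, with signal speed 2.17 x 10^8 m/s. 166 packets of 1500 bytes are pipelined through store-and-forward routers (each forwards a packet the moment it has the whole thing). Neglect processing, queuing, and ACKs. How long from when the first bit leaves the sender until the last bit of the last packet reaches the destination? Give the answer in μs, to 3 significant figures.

Per-hop transmission t_tx = L/R = 12000/2580000000 = 4.65116 μs.
Per-hop propagation t_prop = 12.1/217000000 = 0.0557604 μs.
Pipeline fill: first packet needs 2·t_tx to clear all hops; remaining 165 packets each add one t_tx.
Total = (2+166-1)·t_tx + 2·t_prop = 167·4.65116 + 2·0.0557604 = 777 μs.

777 μs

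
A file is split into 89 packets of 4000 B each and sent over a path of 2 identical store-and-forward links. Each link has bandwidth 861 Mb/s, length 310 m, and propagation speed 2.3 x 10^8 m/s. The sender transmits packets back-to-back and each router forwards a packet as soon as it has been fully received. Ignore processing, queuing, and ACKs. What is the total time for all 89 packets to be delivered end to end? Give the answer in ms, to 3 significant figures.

Per-hop transmission t_tx = L/R = 32000/861000000 = 0.0371661 ms.
Per-hop propagation t_prop = 310/2.3e+08 = 0.00134783 ms.
Pipeline fill: first packet needs 2·t_tx to clear all hops; remaining 88 packets each add one t_tx.
Total = (2+89-1)·t_tx + 2·t_prop = 90·0.0371661 + 2·0.00134783 = 3.35 ms.

3.35 ms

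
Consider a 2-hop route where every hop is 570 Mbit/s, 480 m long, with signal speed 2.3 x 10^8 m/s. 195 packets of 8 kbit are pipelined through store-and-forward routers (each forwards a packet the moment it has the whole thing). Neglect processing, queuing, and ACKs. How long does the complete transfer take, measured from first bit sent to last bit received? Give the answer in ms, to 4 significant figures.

Per-hop transmission t_tx = L/R = 8000/570000000 = 0.0140351 ms.
Per-hop propagation t_prop = 480/2.3e+08 = 0.00208696 ms.
Pipeline fill: first packet needs 2·t_tx to clear all hops; remaining 194 packets each add one t_tx.
Total = (2+195-1)·t_tx + 2·t_prop = 196·0.0140351 + 2·0.00208696 = 2.755 ms.

2.755 ms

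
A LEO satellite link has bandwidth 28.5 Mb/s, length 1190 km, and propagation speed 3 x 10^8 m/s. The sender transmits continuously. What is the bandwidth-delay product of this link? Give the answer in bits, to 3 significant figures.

Propagation delay = 1190000 / 300000000 = 0.00396667 s.
BDP = R × t_prop = 28500000 × 0.00396667 = 113050 bits.

113000 bits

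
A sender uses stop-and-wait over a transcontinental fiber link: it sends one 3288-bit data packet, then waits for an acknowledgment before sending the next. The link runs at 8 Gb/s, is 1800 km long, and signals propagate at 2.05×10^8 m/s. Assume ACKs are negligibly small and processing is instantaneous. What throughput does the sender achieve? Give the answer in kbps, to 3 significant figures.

t_tx = L/R = 3288/8000000000 = 4.11e-07 s.
t_prop = 1800000/2.05e+08 = 0.00878049 s; RTT = 0.017561 s.
Cycle = t_tx + RTT = 0.0175614 s.
Throughput = L / cycle = 3288 / 0.0175614 = 187 kbps.

187 kbps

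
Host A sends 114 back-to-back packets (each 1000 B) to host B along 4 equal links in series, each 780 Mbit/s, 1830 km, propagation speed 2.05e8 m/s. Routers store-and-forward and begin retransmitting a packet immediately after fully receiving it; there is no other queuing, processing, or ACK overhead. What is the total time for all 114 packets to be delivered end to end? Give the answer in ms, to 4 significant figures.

36.91 ms

Per-hop transmission t_tx = L/R = 8000/780000000 = 0.0102564 ms.
Per-hop propagation t_prop = 1830000/2.05e+08 = 8.92683 ms.
Pipeline fill: first packet needs 4·t_tx to clear all hops; remaining 113 packets each add one t_tx.
Total = (4+114-1)·t_tx + 4·t_prop = 117·0.0102564 + 4·8.92683 = 36.91 ms.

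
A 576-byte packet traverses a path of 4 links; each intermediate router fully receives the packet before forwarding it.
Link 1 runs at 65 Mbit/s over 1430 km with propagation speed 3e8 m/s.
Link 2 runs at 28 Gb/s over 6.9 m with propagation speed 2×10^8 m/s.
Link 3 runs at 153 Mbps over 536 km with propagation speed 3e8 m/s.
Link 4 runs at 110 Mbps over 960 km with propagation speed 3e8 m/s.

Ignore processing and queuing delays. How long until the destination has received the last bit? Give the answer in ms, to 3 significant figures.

L = 576 × 8 = 4608 bits.
Transmission delays (L/R per hop): 0.0708923, 0.000164571, 0.0301176, 0.0418909 ms; sum = 0.143065 ms.
Propagation delays (d/s per hop): 4.76667, 3.45e-05, 1.78667, 3.2 ms; sum = 9.75337 ms.
End-to-end = 9.90 ms.

9.90 ms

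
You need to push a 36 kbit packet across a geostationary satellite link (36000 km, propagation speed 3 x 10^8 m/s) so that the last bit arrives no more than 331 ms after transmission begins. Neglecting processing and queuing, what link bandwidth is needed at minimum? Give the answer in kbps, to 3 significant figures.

Propagation delay = 36000000 / 300000000 = 120 ms.
Transmission budget = 331 − 120 = 211 ms.
R ≥ L / t_tx = 36000 bits / 0.211 s = 171 kbps.

171 kbps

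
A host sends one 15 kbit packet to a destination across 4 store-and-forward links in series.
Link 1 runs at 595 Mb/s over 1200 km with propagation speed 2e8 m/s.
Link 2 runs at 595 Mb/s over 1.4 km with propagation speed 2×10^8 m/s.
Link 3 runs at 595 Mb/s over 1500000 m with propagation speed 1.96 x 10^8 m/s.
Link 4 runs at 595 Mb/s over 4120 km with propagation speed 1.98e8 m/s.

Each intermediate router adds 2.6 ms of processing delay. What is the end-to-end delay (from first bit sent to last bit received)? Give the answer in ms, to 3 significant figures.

L = 15000 bits.
Transmission delay per hop = L/R = 15000/595000000 = 0.0252101 ms; 4 hops → 0.10084 ms.
Propagation delays (d/s per hop): 6, 0.007, 7.65306, 20.8081 ms; sum = 34.4681 ms.
Processing at 3 router(s): 3 × 2.6 ms = 7.8 ms.
End-to-end = 42.4 ms.

42.4 ms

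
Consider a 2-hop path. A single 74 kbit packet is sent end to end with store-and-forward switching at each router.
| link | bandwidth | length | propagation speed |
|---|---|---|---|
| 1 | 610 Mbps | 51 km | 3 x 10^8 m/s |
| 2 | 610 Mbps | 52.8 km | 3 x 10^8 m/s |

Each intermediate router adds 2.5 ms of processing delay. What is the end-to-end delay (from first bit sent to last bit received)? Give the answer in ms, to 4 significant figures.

3.089 ms

L = 74000 bits.
Transmission delay per hop = L/R = 74000/610000000 = 0.121311 ms; 2 hops → 0.242623 ms.
Propagation delays (d/s per hop): 0.17, 0.176 ms; sum = 0.346 ms.
Processing at 1 router(s): 1 × 2.5 ms = 2.5 ms.
End-to-end = 3.089 ms.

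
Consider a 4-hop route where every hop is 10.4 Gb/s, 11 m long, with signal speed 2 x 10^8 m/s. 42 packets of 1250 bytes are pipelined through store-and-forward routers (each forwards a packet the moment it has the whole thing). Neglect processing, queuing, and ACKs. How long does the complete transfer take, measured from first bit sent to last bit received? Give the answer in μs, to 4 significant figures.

Per-hop transmission t_tx = L/R = 10000/10400000000 = 0.961538 μs.
Per-hop propagation t_prop = 11/200000000 = 0.055 μs.
Pipeline fill: first packet needs 4·t_tx to clear all hops; remaining 41 packets each add one t_tx.
Total = (4+42-1)·t_tx + 4·t_prop = 45·0.961538 + 4·0.055 = 43.49 μs.

43.49 μs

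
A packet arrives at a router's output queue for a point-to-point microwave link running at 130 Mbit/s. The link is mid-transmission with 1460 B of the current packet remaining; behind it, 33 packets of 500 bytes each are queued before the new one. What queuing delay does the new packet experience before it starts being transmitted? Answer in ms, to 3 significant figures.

1.11 ms

Each queued packet: L/R = 4000/130000000 = 0.0307692 ms.
33 queued → 1.01538 ms.
Plus remaining 11680 bits of current packet: 0.0898462 ms.
Queuing delay = 1.11 ms.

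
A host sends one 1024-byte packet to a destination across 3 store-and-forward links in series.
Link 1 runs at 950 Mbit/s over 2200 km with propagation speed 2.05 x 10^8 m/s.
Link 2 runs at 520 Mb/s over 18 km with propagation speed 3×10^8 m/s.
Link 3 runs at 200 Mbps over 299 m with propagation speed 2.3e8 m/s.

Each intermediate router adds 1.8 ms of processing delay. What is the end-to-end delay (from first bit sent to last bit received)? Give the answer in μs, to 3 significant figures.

14500 μs

L = 1024 × 8 = 8192 bits.
Transmission delays (L/R per hop): 8.62316, 15.7538, 40.96 μs; sum = 65.337 μs.
Propagation delays (d/s per hop): 10731.7, 60, 1.3 μs; sum = 10793 μs.
Processing at 2 router(s): 2 × 1.8 ms = 3600 μs.
End-to-end = 14500 μs.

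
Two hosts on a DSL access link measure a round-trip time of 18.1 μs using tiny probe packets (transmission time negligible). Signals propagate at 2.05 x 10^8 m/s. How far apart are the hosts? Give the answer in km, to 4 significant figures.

One-way propagation = RTT/2 = 9.05 μs.
d = s × t = 2.05e+08 × 9.05e-06 = 1.855 km.

1.855 km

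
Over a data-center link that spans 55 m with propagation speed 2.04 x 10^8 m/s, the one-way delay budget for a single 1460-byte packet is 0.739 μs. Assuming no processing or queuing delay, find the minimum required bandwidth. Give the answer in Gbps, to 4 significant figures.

L = 11680 bits.
Propagation delay = 55 / 204000000 = 0.269608 μs.
Transmission budget = 0.739 − 0.269608 = 0.469392 μs.
R ≥ L / t_tx = 11680 bits / 4.69392e-07 s = 24.88 Gbps.

24.88 Gbps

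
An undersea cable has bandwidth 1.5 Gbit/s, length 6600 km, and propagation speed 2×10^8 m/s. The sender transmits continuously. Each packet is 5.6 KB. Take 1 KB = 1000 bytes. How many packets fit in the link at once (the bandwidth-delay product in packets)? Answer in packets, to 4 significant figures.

1105 packets

Propagation delay = 6600000 / 200000000 = 0.033 s.
BDP = R × t_prop = 1500000000 × 0.033 = 49500000 bits.
In packets of 44800 bits: 1105 packets.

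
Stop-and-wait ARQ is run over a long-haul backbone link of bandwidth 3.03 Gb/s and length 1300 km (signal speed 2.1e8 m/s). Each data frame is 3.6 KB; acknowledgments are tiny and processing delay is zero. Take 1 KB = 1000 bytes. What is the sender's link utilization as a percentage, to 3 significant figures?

t_tx = L/R = 28800/3030000000 = 9.50495e-06 s.
t_prop = 1300000/210000000 = 0.00619048 s; RTT = 0.012381 s.
Cycle = t_tx + RTT = 0.0123905 s.
Utilization = t_tx / cycle = 9.50495e-06/0.0123905 = 0.0767 %.

0.0767 %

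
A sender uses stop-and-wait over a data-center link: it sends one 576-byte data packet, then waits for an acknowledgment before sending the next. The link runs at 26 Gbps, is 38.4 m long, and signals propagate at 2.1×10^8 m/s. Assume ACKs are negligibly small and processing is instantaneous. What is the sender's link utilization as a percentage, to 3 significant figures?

32.6 %

t_tx = L/R = 4608/26000000000 = 1.77231e-07 s.
t_prop = 38.4/210000000 = 1.82857e-07 s; RTT = 3.65714e-07 s.
Cycle = t_tx + RTT = 5.42945e-07 s.
Utilization = t_tx / cycle = 1.77231e-07/5.42945e-07 = 32.6 %.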